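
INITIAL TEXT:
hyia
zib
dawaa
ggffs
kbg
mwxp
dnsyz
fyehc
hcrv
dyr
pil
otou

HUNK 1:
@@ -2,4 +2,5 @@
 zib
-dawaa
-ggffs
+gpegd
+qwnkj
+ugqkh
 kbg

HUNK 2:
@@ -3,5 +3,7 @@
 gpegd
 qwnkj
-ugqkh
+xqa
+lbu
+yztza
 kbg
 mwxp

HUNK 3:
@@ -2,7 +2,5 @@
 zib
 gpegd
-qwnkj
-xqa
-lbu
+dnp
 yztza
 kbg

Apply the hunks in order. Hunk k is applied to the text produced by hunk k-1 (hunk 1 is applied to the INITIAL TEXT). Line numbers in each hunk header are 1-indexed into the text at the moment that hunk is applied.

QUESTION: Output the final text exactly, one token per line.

Hunk 1: at line 2 remove [dawaa,ggffs] add [gpegd,qwnkj,ugqkh] -> 13 lines: hyia zib gpegd qwnkj ugqkh kbg mwxp dnsyz fyehc hcrv dyr pil otou
Hunk 2: at line 3 remove [ugqkh] add [xqa,lbu,yztza] -> 15 lines: hyia zib gpegd qwnkj xqa lbu yztza kbg mwxp dnsyz fyehc hcrv dyr pil otou
Hunk 3: at line 2 remove [qwnkj,xqa,lbu] add [dnp] -> 13 lines: hyia zib gpegd dnp yztza kbg mwxp dnsyz fyehc hcrv dyr pil otou

Answer: hyia
zib
gpegd
dnp
yztza
kbg
mwxp
dnsyz
fyehc
hcrv
dyr
pil
otou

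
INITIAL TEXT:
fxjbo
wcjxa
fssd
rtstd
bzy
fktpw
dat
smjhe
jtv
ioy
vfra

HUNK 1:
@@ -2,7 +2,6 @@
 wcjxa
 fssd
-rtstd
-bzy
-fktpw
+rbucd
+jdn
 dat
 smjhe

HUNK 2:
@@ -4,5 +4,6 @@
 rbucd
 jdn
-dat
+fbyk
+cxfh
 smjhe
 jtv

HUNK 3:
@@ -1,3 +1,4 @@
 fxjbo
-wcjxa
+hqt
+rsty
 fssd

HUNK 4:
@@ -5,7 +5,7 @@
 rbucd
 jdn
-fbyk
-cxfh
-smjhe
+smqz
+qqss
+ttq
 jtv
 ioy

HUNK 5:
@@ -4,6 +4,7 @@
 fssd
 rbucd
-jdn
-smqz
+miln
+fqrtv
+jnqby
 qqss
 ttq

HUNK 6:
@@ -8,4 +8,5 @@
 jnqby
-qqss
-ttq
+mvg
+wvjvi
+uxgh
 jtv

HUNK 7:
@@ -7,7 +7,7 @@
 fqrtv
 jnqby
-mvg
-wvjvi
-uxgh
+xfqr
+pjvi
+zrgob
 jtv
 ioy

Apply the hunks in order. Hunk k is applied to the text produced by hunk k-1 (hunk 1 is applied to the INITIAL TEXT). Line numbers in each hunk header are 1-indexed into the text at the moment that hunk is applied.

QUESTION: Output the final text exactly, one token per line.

Hunk 1: at line 2 remove [rtstd,bzy,fktpw] add [rbucd,jdn] -> 10 lines: fxjbo wcjxa fssd rbucd jdn dat smjhe jtv ioy vfra
Hunk 2: at line 4 remove [dat] add [fbyk,cxfh] -> 11 lines: fxjbo wcjxa fssd rbucd jdn fbyk cxfh smjhe jtv ioy vfra
Hunk 3: at line 1 remove [wcjxa] add [hqt,rsty] -> 12 lines: fxjbo hqt rsty fssd rbucd jdn fbyk cxfh smjhe jtv ioy vfra
Hunk 4: at line 5 remove [fbyk,cxfh,smjhe] add [smqz,qqss,ttq] -> 12 lines: fxjbo hqt rsty fssd rbucd jdn smqz qqss ttq jtv ioy vfra
Hunk 5: at line 4 remove [jdn,smqz] add [miln,fqrtv,jnqby] -> 13 lines: fxjbo hqt rsty fssd rbucd miln fqrtv jnqby qqss ttq jtv ioy vfra
Hunk 6: at line 8 remove [qqss,ttq] add [mvg,wvjvi,uxgh] -> 14 lines: fxjbo hqt rsty fssd rbucd miln fqrtv jnqby mvg wvjvi uxgh jtv ioy vfra
Hunk 7: at line 7 remove [mvg,wvjvi,uxgh] add [xfqr,pjvi,zrgob] -> 14 lines: fxjbo hqt rsty fssd rbucd miln fqrtv jnqby xfqr pjvi zrgob jtv ioy vfra

Answer: fxjbo
hqt
rsty
fssd
rbucd
miln
fqrtv
jnqby
xfqr
pjvi
zrgob
jtv
ioy
vfra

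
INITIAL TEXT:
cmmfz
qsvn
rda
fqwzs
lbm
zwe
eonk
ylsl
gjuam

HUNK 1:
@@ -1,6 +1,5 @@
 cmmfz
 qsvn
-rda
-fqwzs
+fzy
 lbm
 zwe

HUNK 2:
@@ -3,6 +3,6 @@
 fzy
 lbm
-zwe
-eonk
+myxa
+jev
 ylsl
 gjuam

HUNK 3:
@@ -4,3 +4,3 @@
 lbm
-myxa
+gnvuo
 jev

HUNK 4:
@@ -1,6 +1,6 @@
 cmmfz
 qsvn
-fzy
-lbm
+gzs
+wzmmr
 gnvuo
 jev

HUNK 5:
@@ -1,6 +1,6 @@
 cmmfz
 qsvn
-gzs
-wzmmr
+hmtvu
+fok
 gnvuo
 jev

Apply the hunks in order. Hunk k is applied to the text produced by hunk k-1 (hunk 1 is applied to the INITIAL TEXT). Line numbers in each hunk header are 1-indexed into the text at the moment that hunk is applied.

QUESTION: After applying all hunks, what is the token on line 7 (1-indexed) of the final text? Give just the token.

Answer: ylsl

Derivation:
Hunk 1: at line 1 remove [rda,fqwzs] add [fzy] -> 8 lines: cmmfz qsvn fzy lbm zwe eonk ylsl gjuam
Hunk 2: at line 3 remove [zwe,eonk] add [myxa,jev] -> 8 lines: cmmfz qsvn fzy lbm myxa jev ylsl gjuam
Hunk 3: at line 4 remove [myxa] add [gnvuo] -> 8 lines: cmmfz qsvn fzy lbm gnvuo jev ylsl gjuam
Hunk 4: at line 1 remove [fzy,lbm] add [gzs,wzmmr] -> 8 lines: cmmfz qsvn gzs wzmmr gnvuo jev ylsl gjuam
Hunk 5: at line 1 remove [gzs,wzmmr] add [hmtvu,fok] -> 8 lines: cmmfz qsvn hmtvu fok gnvuo jev ylsl gjuam
Final line 7: ylsl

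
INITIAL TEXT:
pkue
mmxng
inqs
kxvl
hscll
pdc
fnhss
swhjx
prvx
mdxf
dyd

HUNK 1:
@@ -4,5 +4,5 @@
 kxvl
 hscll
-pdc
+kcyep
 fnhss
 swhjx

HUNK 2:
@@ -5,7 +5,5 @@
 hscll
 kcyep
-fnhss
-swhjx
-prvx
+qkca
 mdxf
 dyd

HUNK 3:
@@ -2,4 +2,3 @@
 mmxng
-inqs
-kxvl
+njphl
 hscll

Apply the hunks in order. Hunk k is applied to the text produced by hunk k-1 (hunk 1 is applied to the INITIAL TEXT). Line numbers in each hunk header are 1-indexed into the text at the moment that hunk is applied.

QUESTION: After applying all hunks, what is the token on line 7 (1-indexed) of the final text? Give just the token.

Answer: mdxf

Derivation:
Hunk 1: at line 4 remove [pdc] add [kcyep] -> 11 lines: pkue mmxng inqs kxvl hscll kcyep fnhss swhjx prvx mdxf dyd
Hunk 2: at line 5 remove [fnhss,swhjx,prvx] add [qkca] -> 9 lines: pkue mmxng inqs kxvl hscll kcyep qkca mdxf dyd
Hunk 3: at line 2 remove [inqs,kxvl] add [njphl] -> 8 lines: pkue mmxng njphl hscll kcyep qkca mdxf dyd
Final line 7: mdxf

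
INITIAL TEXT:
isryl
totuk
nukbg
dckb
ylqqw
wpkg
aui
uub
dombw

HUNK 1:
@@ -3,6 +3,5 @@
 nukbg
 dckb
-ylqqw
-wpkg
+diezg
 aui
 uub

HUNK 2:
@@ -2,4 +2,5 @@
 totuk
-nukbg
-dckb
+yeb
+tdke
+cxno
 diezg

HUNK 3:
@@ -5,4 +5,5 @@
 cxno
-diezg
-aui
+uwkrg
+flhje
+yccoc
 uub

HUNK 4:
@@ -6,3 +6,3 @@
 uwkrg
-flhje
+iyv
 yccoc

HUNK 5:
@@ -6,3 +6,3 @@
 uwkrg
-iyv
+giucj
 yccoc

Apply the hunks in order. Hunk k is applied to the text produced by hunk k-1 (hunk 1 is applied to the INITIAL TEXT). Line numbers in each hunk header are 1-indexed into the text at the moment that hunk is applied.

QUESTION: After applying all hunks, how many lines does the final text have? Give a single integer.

Answer: 10

Derivation:
Hunk 1: at line 3 remove [ylqqw,wpkg] add [diezg] -> 8 lines: isryl totuk nukbg dckb diezg aui uub dombw
Hunk 2: at line 2 remove [nukbg,dckb] add [yeb,tdke,cxno] -> 9 lines: isryl totuk yeb tdke cxno diezg aui uub dombw
Hunk 3: at line 5 remove [diezg,aui] add [uwkrg,flhje,yccoc] -> 10 lines: isryl totuk yeb tdke cxno uwkrg flhje yccoc uub dombw
Hunk 4: at line 6 remove [flhje] add [iyv] -> 10 lines: isryl totuk yeb tdke cxno uwkrg iyv yccoc uub dombw
Hunk 5: at line 6 remove [iyv] add [giucj] -> 10 lines: isryl totuk yeb tdke cxno uwkrg giucj yccoc uub dombw
Final line count: 10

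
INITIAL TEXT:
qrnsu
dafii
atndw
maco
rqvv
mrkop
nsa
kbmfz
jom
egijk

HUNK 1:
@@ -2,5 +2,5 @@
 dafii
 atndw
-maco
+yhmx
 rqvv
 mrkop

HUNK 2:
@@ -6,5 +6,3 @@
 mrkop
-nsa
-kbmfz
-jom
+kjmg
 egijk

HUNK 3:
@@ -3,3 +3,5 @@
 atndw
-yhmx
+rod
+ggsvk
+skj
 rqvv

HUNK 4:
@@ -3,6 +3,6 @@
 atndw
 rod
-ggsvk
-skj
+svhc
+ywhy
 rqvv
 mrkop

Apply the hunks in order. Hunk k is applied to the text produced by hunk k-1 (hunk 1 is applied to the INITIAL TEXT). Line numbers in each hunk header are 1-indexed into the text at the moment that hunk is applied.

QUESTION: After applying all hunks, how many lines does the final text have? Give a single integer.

Hunk 1: at line 2 remove [maco] add [yhmx] -> 10 lines: qrnsu dafii atndw yhmx rqvv mrkop nsa kbmfz jom egijk
Hunk 2: at line 6 remove [nsa,kbmfz,jom] add [kjmg] -> 8 lines: qrnsu dafii atndw yhmx rqvv mrkop kjmg egijk
Hunk 3: at line 3 remove [yhmx] add [rod,ggsvk,skj] -> 10 lines: qrnsu dafii atndw rod ggsvk skj rqvv mrkop kjmg egijk
Hunk 4: at line 3 remove [ggsvk,skj] add [svhc,ywhy] -> 10 lines: qrnsu dafii atndw rod svhc ywhy rqvv mrkop kjmg egijk
Final line count: 10

Answer: 10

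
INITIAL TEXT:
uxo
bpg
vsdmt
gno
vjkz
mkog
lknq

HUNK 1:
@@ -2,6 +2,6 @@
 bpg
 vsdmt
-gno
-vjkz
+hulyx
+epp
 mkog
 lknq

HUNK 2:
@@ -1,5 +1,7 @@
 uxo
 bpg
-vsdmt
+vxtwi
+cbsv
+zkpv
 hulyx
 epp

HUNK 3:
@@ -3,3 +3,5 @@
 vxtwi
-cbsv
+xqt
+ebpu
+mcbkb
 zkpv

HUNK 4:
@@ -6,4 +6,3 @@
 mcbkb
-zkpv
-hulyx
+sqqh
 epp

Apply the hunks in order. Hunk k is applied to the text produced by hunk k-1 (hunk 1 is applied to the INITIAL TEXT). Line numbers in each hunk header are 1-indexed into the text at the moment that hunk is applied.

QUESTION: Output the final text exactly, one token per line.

Answer: uxo
bpg
vxtwi
xqt
ebpu
mcbkb
sqqh
epp
mkog
lknq

Derivation:
Hunk 1: at line 2 remove [gno,vjkz] add [hulyx,epp] -> 7 lines: uxo bpg vsdmt hulyx epp mkog lknq
Hunk 2: at line 1 remove [vsdmt] add [vxtwi,cbsv,zkpv] -> 9 lines: uxo bpg vxtwi cbsv zkpv hulyx epp mkog lknq
Hunk 3: at line 3 remove [cbsv] add [xqt,ebpu,mcbkb] -> 11 lines: uxo bpg vxtwi xqt ebpu mcbkb zkpv hulyx epp mkog lknq
Hunk 4: at line 6 remove [zkpv,hulyx] add [sqqh] -> 10 lines: uxo bpg vxtwi xqt ebpu mcbkb sqqh epp mkog lknq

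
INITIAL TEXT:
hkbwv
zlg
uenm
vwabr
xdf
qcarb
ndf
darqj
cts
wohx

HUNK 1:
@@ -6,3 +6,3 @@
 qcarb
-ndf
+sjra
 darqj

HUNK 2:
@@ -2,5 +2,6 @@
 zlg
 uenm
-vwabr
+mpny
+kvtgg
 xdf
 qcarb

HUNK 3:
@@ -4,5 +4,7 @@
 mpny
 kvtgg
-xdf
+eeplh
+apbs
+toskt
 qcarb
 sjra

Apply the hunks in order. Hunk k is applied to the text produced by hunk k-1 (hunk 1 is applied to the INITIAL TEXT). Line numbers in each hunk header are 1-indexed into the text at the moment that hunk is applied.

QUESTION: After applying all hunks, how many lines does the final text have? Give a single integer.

Answer: 13

Derivation:
Hunk 1: at line 6 remove [ndf] add [sjra] -> 10 lines: hkbwv zlg uenm vwabr xdf qcarb sjra darqj cts wohx
Hunk 2: at line 2 remove [vwabr] add [mpny,kvtgg] -> 11 lines: hkbwv zlg uenm mpny kvtgg xdf qcarb sjra darqj cts wohx
Hunk 3: at line 4 remove [xdf] add [eeplh,apbs,toskt] -> 13 lines: hkbwv zlg uenm mpny kvtgg eeplh apbs toskt qcarb sjra darqj cts wohx
Final line count: 13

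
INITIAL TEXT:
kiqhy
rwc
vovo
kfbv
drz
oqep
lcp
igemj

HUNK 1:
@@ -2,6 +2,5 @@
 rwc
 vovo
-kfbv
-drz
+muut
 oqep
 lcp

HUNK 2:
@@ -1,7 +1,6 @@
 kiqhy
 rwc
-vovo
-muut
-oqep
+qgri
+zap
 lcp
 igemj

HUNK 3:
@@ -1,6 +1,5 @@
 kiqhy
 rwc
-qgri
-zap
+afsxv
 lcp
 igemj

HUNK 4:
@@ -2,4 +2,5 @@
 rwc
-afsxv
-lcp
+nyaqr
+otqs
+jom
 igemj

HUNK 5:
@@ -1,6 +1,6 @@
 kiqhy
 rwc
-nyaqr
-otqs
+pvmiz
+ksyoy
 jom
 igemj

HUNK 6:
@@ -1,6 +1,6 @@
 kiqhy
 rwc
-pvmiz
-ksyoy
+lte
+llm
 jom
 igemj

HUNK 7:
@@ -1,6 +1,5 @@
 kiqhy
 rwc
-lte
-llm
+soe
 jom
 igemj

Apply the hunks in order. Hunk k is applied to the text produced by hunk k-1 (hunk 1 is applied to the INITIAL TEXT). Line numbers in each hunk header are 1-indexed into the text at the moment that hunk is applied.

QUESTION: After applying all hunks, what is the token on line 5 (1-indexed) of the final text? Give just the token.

Hunk 1: at line 2 remove [kfbv,drz] add [muut] -> 7 lines: kiqhy rwc vovo muut oqep lcp igemj
Hunk 2: at line 1 remove [vovo,muut,oqep] add [qgri,zap] -> 6 lines: kiqhy rwc qgri zap lcp igemj
Hunk 3: at line 1 remove [qgri,zap] add [afsxv] -> 5 lines: kiqhy rwc afsxv lcp igemj
Hunk 4: at line 2 remove [afsxv,lcp] add [nyaqr,otqs,jom] -> 6 lines: kiqhy rwc nyaqr otqs jom igemj
Hunk 5: at line 1 remove [nyaqr,otqs] add [pvmiz,ksyoy] -> 6 lines: kiqhy rwc pvmiz ksyoy jom igemj
Hunk 6: at line 1 remove [pvmiz,ksyoy] add [lte,llm] -> 6 lines: kiqhy rwc lte llm jom igemj
Hunk 7: at line 1 remove [lte,llm] add [soe] -> 5 lines: kiqhy rwc soe jom igemj
Final line 5: igemj

Answer: igemj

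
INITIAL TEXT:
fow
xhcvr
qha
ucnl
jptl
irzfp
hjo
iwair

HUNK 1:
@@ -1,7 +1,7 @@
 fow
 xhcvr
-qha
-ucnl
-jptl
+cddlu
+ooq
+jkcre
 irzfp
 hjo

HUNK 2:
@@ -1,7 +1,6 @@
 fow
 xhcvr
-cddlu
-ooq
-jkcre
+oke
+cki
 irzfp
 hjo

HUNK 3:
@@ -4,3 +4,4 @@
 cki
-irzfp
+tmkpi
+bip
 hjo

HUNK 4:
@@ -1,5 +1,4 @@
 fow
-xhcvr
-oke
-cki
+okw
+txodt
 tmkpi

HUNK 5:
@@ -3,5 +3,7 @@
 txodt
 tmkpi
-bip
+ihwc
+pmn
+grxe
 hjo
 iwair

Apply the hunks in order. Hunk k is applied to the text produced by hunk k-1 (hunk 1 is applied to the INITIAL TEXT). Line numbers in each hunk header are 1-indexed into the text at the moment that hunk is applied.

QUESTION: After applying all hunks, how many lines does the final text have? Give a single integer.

Hunk 1: at line 1 remove [qha,ucnl,jptl] add [cddlu,ooq,jkcre] -> 8 lines: fow xhcvr cddlu ooq jkcre irzfp hjo iwair
Hunk 2: at line 1 remove [cddlu,ooq,jkcre] add [oke,cki] -> 7 lines: fow xhcvr oke cki irzfp hjo iwair
Hunk 3: at line 4 remove [irzfp] add [tmkpi,bip] -> 8 lines: fow xhcvr oke cki tmkpi bip hjo iwair
Hunk 4: at line 1 remove [xhcvr,oke,cki] add [okw,txodt] -> 7 lines: fow okw txodt tmkpi bip hjo iwair
Hunk 5: at line 3 remove [bip] add [ihwc,pmn,grxe] -> 9 lines: fow okw txodt tmkpi ihwc pmn grxe hjo iwair
Final line count: 9

Answer: 9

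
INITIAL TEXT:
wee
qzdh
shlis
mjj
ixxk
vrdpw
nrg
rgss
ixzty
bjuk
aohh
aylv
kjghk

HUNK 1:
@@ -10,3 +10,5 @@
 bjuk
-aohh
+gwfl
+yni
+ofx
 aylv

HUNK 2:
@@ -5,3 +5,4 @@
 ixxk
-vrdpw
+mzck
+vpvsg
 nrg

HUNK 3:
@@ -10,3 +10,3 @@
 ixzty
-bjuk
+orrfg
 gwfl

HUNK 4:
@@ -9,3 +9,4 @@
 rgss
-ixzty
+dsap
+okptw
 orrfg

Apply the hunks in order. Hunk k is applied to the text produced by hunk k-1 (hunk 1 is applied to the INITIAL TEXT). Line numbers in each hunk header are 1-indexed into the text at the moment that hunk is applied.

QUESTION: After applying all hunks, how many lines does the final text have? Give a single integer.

Hunk 1: at line 10 remove [aohh] add [gwfl,yni,ofx] -> 15 lines: wee qzdh shlis mjj ixxk vrdpw nrg rgss ixzty bjuk gwfl yni ofx aylv kjghk
Hunk 2: at line 5 remove [vrdpw] add [mzck,vpvsg] -> 16 lines: wee qzdh shlis mjj ixxk mzck vpvsg nrg rgss ixzty bjuk gwfl yni ofx aylv kjghk
Hunk 3: at line 10 remove [bjuk] add [orrfg] -> 16 lines: wee qzdh shlis mjj ixxk mzck vpvsg nrg rgss ixzty orrfg gwfl yni ofx aylv kjghk
Hunk 4: at line 9 remove [ixzty] add [dsap,okptw] -> 17 lines: wee qzdh shlis mjj ixxk mzck vpvsg nrg rgss dsap okptw orrfg gwfl yni ofx aylv kjghk
Final line count: 17

Answer: 17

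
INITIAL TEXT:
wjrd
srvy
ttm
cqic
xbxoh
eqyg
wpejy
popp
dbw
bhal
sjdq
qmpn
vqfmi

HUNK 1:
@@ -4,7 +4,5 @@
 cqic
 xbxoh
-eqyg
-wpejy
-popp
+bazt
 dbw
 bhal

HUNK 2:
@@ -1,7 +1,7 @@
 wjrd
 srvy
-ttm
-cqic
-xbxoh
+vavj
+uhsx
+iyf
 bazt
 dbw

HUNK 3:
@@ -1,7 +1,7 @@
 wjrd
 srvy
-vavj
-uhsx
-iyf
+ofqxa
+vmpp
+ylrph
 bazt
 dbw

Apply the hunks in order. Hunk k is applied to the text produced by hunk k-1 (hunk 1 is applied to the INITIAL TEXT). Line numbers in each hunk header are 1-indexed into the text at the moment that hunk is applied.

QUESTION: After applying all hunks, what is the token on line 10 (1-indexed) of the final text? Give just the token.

Hunk 1: at line 4 remove [eqyg,wpejy,popp] add [bazt] -> 11 lines: wjrd srvy ttm cqic xbxoh bazt dbw bhal sjdq qmpn vqfmi
Hunk 2: at line 1 remove [ttm,cqic,xbxoh] add [vavj,uhsx,iyf] -> 11 lines: wjrd srvy vavj uhsx iyf bazt dbw bhal sjdq qmpn vqfmi
Hunk 3: at line 1 remove [vavj,uhsx,iyf] add [ofqxa,vmpp,ylrph] -> 11 lines: wjrd srvy ofqxa vmpp ylrph bazt dbw bhal sjdq qmpn vqfmi
Final line 10: qmpn

Answer: qmpn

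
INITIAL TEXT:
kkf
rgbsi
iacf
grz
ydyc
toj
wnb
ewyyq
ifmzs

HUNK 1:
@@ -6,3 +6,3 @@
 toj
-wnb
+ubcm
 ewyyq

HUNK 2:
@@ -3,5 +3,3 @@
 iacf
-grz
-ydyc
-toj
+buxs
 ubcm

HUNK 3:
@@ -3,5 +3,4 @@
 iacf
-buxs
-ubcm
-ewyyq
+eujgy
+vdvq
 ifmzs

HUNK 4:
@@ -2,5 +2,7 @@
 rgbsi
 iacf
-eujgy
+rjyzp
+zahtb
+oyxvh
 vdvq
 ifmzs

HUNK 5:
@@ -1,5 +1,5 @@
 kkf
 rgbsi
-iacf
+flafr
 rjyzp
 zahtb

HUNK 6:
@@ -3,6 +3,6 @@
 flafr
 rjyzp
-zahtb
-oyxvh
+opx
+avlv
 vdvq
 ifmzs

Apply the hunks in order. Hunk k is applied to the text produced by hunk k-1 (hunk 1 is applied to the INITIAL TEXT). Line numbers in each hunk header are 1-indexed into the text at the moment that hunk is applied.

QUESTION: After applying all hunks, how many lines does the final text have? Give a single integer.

Answer: 8

Derivation:
Hunk 1: at line 6 remove [wnb] add [ubcm] -> 9 lines: kkf rgbsi iacf grz ydyc toj ubcm ewyyq ifmzs
Hunk 2: at line 3 remove [grz,ydyc,toj] add [buxs] -> 7 lines: kkf rgbsi iacf buxs ubcm ewyyq ifmzs
Hunk 3: at line 3 remove [buxs,ubcm,ewyyq] add [eujgy,vdvq] -> 6 lines: kkf rgbsi iacf eujgy vdvq ifmzs
Hunk 4: at line 2 remove [eujgy] add [rjyzp,zahtb,oyxvh] -> 8 lines: kkf rgbsi iacf rjyzp zahtb oyxvh vdvq ifmzs
Hunk 5: at line 1 remove [iacf] add [flafr] -> 8 lines: kkf rgbsi flafr rjyzp zahtb oyxvh vdvq ifmzs
Hunk 6: at line 3 remove [zahtb,oyxvh] add [opx,avlv] -> 8 lines: kkf rgbsi flafr rjyzp opx avlv vdvq ifmzs
Final line count: 8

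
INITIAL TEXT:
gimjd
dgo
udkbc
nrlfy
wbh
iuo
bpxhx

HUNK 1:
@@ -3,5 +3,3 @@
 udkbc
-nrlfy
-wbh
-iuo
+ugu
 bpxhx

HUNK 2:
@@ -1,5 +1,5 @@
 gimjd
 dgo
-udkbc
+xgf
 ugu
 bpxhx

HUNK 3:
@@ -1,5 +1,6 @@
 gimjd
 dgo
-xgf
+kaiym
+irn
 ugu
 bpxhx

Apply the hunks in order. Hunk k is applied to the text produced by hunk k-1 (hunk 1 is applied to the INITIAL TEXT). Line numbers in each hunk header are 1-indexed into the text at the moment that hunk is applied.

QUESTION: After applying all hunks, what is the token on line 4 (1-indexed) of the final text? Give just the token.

Hunk 1: at line 3 remove [nrlfy,wbh,iuo] add [ugu] -> 5 lines: gimjd dgo udkbc ugu bpxhx
Hunk 2: at line 1 remove [udkbc] add [xgf] -> 5 lines: gimjd dgo xgf ugu bpxhx
Hunk 3: at line 1 remove [xgf] add [kaiym,irn] -> 6 lines: gimjd dgo kaiym irn ugu bpxhx
Final line 4: irn

Answer: irn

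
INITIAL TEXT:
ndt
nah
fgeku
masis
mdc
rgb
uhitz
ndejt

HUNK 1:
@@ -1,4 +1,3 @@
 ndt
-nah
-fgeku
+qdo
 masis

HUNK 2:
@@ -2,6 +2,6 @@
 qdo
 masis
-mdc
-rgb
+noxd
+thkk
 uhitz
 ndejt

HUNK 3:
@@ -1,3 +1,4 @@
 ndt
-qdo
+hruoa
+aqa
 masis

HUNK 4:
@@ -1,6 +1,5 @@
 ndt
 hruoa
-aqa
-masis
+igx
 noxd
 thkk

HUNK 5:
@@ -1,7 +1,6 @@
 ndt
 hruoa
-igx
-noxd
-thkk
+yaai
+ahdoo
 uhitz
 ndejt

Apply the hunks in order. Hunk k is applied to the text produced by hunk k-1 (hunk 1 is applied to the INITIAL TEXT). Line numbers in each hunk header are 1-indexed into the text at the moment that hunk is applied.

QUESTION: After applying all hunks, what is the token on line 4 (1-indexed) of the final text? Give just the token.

Answer: ahdoo

Derivation:
Hunk 1: at line 1 remove [nah,fgeku] add [qdo] -> 7 lines: ndt qdo masis mdc rgb uhitz ndejt
Hunk 2: at line 2 remove [mdc,rgb] add [noxd,thkk] -> 7 lines: ndt qdo masis noxd thkk uhitz ndejt
Hunk 3: at line 1 remove [qdo] add [hruoa,aqa] -> 8 lines: ndt hruoa aqa masis noxd thkk uhitz ndejt
Hunk 4: at line 1 remove [aqa,masis] add [igx] -> 7 lines: ndt hruoa igx noxd thkk uhitz ndejt
Hunk 5: at line 1 remove [igx,noxd,thkk] add [yaai,ahdoo] -> 6 lines: ndt hruoa yaai ahdoo uhitz ndejt
Final line 4: ahdoo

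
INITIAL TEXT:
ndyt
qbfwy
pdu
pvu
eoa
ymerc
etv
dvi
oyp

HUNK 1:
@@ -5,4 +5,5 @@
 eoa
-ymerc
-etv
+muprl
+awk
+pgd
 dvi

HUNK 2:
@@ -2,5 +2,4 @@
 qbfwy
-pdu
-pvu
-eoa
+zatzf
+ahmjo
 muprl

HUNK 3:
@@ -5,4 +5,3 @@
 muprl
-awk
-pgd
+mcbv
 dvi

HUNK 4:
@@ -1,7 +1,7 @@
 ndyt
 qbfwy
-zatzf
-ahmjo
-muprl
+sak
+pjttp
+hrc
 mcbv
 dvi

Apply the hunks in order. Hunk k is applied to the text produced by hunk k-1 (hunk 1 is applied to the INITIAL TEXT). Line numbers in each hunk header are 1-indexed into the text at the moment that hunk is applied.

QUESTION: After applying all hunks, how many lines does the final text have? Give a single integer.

Hunk 1: at line 5 remove [ymerc,etv] add [muprl,awk,pgd] -> 10 lines: ndyt qbfwy pdu pvu eoa muprl awk pgd dvi oyp
Hunk 2: at line 2 remove [pdu,pvu,eoa] add [zatzf,ahmjo] -> 9 lines: ndyt qbfwy zatzf ahmjo muprl awk pgd dvi oyp
Hunk 3: at line 5 remove [awk,pgd] add [mcbv] -> 8 lines: ndyt qbfwy zatzf ahmjo muprl mcbv dvi oyp
Hunk 4: at line 1 remove [zatzf,ahmjo,muprl] add [sak,pjttp,hrc] -> 8 lines: ndyt qbfwy sak pjttp hrc mcbv dvi oyp
Final line count: 8

Answer: 8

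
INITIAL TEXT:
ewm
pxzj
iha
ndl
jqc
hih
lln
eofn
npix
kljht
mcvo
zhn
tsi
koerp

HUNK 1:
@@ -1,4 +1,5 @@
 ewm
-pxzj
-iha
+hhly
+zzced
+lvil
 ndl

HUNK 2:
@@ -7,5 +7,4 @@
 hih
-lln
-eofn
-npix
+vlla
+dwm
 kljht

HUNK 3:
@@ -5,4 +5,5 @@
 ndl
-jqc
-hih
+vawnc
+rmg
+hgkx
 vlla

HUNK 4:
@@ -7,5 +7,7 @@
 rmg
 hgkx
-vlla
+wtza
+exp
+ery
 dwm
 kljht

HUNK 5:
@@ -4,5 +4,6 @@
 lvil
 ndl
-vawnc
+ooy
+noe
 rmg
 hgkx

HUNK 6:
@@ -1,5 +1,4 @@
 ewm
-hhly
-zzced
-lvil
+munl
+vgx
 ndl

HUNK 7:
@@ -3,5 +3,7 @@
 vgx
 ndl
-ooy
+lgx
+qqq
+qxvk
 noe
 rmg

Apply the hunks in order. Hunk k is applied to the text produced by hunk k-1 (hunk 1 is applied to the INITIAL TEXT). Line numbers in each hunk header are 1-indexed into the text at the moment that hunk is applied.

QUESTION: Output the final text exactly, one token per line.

Hunk 1: at line 1 remove [pxzj,iha] add [hhly,zzced,lvil] -> 15 lines: ewm hhly zzced lvil ndl jqc hih lln eofn npix kljht mcvo zhn tsi koerp
Hunk 2: at line 7 remove [lln,eofn,npix] add [vlla,dwm] -> 14 lines: ewm hhly zzced lvil ndl jqc hih vlla dwm kljht mcvo zhn tsi koerp
Hunk 3: at line 5 remove [jqc,hih] add [vawnc,rmg,hgkx] -> 15 lines: ewm hhly zzced lvil ndl vawnc rmg hgkx vlla dwm kljht mcvo zhn tsi koerp
Hunk 4: at line 7 remove [vlla] add [wtza,exp,ery] -> 17 lines: ewm hhly zzced lvil ndl vawnc rmg hgkx wtza exp ery dwm kljht mcvo zhn tsi koerp
Hunk 5: at line 4 remove [vawnc] add [ooy,noe] -> 18 lines: ewm hhly zzced lvil ndl ooy noe rmg hgkx wtza exp ery dwm kljht mcvo zhn tsi koerp
Hunk 6: at line 1 remove [hhly,zzced,lvil] add [munl,vgx] -> 17 lines: ewm munl vgx ndl ooy noe rmg hgkx wtza exp ery dwm kljht mcvo zhn tsi koerp
Hunk 7: at line 3 remove [ooy] add [lgx,qqq,qxvk] -> 19 lines: ewm munl vgx ndl lgx qqq qxvk noe rmg hgkx wtza exp ery dwm kljht mcvo zhn tsi koerp

Answer: ewm
munl
vgx
ndl
lgx
qqq
qxvk
noe
rmg
hgkx
wtza
exp
ery
dwm
kljht
mcvo
zhn
tsi
koerp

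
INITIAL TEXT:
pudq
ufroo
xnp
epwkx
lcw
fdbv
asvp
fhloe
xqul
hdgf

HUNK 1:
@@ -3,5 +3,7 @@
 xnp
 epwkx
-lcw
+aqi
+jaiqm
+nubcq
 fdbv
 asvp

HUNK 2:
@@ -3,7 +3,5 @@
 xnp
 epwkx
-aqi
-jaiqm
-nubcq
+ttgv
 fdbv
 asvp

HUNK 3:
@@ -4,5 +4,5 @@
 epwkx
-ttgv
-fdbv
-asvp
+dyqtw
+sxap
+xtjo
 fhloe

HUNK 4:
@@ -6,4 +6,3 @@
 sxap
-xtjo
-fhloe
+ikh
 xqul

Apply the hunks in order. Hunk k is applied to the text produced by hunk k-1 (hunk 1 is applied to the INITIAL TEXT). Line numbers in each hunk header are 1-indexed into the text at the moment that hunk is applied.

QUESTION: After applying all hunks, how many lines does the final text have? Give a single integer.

Hunk 1: at line 3 remove [lcw] add [aqi,jaiqm,nubcq] -> 12 lines: pudq ufroo xnp epwkx aqi jaiqm nubcq fdbv asvp fhloe xqul hdgf
Hunk 2: at line 3 remove [aqi,jaiqm,nubcq] add [ttgv] -> 10 lines: pudq ufroo xnp epwkx ttgv fdbv asvp fhloe xqul hdgf
Hunk 3: at line 4 remove [ttgv,fdbv,asvp] add [dyqtw,sxap,xtjo] -> 10 lines: pudq ufroo xnp epwkx dyqtw sxap xtjo fhloe xqul hdgf
Hunk 4: at line 6 remove [xtjo,fhloe] add [ikh] -> 9 lines: pudq ufroo xnp epwkx dyqtw sxap ikh xqul hdgf
Final line count: 9

Answer: 9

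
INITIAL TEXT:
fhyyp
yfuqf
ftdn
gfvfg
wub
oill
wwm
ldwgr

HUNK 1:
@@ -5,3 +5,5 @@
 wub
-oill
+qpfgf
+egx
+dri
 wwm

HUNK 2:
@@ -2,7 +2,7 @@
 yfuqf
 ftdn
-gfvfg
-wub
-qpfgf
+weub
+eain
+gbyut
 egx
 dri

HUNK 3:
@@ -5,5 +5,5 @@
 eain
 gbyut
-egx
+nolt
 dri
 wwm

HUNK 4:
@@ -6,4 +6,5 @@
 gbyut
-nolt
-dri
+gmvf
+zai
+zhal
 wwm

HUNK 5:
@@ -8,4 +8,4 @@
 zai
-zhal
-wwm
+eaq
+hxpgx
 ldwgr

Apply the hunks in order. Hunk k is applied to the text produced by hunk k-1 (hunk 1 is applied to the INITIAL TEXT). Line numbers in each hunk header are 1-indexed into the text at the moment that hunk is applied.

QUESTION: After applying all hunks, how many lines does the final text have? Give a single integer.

Answer: 11

Derivation:
Hunk 1: at line 5 remove [oill] add [qpfgf,egx,dri] -> 10 lines: fhyyp yfuqf ftdn gfvfg wub qpfgf egx dri wwm ldwgr
Hunk 2: at line 2 remove [gfvfg,wub,qpfgf] add [weub,eain,gbyut] -> 10 lines: fhyyp yfuqf ftdn weub eain gbyut egx dri wwm ldwgr
Hunk 3: at line 5 remove [egx] add [nolt] -> 10 lines: fhyyp yfuqf ftdn weub eain gbyut nolt dri wwm ldwgr
Hunk 4: at line 6 remove [nolt,dri] add [gmvf,zai,zhal] -> 11 lines: fhyyp yfuqf ftdn weub eain gbyut gmvf zai zhal wwm ldwgr
Hunk 5: at line 8 remove [zhal,wwm] add [eaq,hxpgx] -> 11 lines: fhyyp yfuqf ftdn weub eain gbyut gmvf zai eaq hxpgx ldwgr
Final line count: 11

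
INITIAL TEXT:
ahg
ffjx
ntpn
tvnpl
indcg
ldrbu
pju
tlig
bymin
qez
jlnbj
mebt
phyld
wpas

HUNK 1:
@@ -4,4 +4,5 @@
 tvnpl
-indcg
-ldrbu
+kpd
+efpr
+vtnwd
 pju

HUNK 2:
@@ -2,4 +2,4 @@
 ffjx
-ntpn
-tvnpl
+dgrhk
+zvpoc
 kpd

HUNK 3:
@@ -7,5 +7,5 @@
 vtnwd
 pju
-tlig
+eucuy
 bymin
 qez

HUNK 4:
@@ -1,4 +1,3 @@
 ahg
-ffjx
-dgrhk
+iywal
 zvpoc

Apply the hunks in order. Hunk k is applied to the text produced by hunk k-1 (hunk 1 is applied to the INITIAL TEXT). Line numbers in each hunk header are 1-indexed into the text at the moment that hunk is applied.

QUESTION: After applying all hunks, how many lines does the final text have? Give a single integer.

Answer: 14

Derivation:
Hunk 1: at line 4 remove [indcg,ldrbu] add [kpd,efpr,vtnwd] -> 15 lines: ahg ffjx ntpn tvnpl kpd efpr vtnwd pju tlig bymin qez jlnbj mebt phyld wpas
Hunk 2: at line 2 remove [ntpn,tvnpl] add [dgrhk,zvpoc] -> 15 lines: ahg ffjx dgrhk zvpoc kpd efpr vtnwd pju tlig bymin qez jlnbj mebt phyld wpas
Hunk 3: at line 7 remove [tlig] add [eucuy] -> 15 lines: ahg ffjx dgrhk zvpoc kpd efpr vtnwd pju eucuy bymin qez jlnbj mebt phyld wpas
Hunk 4: at line 1 remove [ffjx,dgrhk] add [iywal] -> 14 lines: ahg iywal zvpoc kpd efpr vtnwd pju eucuy bymin qez jlnbj mebt phyld wpas
Final line count: 14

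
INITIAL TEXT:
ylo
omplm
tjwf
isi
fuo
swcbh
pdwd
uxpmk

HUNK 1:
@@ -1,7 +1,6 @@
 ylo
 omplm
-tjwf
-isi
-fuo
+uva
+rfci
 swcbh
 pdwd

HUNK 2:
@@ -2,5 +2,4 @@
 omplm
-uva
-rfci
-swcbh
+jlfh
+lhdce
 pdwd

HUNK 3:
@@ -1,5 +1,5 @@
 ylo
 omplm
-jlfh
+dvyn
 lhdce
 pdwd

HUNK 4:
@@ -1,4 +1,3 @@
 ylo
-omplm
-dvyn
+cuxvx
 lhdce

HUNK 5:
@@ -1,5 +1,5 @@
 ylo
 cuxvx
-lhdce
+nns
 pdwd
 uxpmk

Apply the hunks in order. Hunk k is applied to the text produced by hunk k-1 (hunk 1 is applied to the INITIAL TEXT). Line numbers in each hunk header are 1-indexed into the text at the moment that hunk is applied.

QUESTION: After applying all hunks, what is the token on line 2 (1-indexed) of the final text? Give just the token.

Hunk 1: at line 1 remove [tjwf,isi,fuo] add [uva,rfci] -> 7 lines: ylo omplm uva rfci swcbh pdwd uxpmk
Hunk 2: at line 2 remove [uva,rfci,swcbh] add [jlfh,lhdce] -> 6 lines: ylo omplm jlfh lhdce pdwd uxpmk
Hunk 3: at line 1 remove [jlfh] add [dvyn] -> 6 lines: ylo omplm dvyn lhdce pdwd uxpmk
Hunk 4: at line 1 remove [omplm,dvyn] add [cuxvx] -> 5 lines: ylo cuxvx lhdce pdwd uxpmk
Hunk 5: at line 1 remove [lhdce] add [nns] -> 5 lines: ylo cuxvx nns pdwd uxpmk
Final line 2: cuxvx

Answer: cuxvx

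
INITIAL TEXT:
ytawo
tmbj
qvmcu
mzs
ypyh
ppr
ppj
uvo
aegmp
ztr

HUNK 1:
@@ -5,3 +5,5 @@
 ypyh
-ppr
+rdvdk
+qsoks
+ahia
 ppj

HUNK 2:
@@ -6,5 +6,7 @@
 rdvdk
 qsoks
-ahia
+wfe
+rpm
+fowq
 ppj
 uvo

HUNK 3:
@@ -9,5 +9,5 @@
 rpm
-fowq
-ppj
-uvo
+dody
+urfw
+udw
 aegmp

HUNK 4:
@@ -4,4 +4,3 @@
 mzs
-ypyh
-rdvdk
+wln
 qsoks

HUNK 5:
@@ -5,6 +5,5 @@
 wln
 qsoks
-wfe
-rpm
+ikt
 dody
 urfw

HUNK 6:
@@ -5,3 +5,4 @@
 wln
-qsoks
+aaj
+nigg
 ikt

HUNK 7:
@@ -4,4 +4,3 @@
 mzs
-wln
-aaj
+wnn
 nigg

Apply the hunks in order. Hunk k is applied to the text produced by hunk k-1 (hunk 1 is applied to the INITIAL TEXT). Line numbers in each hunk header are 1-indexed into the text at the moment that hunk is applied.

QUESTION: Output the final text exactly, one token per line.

Hunk 1: at line 5 remove [ppr] add [rdvdk,qsoks,ahia] -> 12 lines: ytawo tmbj qvmcu mzs ypyh rdvdk qsoks ahia ppj uvo aegmp ztr
Hunk 2: at line 6 remove [ahia] add [wfe,rpm,fowq] -> 14 lines: ytawo tmbj qvmcu mzs ypyh rdvdk qsoks wfe rpm fowq ppj uvo aegmp ztr
Hunk 3: at line 9 remove [fowq,ppj,uvo] add [dody,urfw,udw] -> 14 lines: ytawo tmbj qvmcu mzs ypyh rdvdk qsoks wfe rpm dody urfw udw aegmp ztr
Hunk 4: at line 4 remove [ypyh,rdvdk] add [wln] -> 13 lines: ytawo tmbj qvmcu mzs wln qsoks wfe rpm dody urfw udw aegmp ztr
Hunk 5: at line 5 remove [wfe,rpm] add [ikt] -> 12 lines: ytawo tmbj qvmcu mzs wln qsoks ikt dody urfw udw aegmp ztr
Hunk 6: at line 5 remove [qsoks] add [aaj,nigg] -> 13 lines: ytawo tmbj qvmcu mzs wln aaj nigg ikt dody urfw udw aegmp ztr
Hunk 7: at line 4 remove [wln,aaj] add [wnn] -> 12 lines: ytawo tmbj qvmcu mzs wnn nigg ikt dody urfw udw aegmp ztr

Answer: ytawo
tmbj
qvmcu
mzs
wnn
nigg
ikt
dody
urfw
udw
aegmp
ztr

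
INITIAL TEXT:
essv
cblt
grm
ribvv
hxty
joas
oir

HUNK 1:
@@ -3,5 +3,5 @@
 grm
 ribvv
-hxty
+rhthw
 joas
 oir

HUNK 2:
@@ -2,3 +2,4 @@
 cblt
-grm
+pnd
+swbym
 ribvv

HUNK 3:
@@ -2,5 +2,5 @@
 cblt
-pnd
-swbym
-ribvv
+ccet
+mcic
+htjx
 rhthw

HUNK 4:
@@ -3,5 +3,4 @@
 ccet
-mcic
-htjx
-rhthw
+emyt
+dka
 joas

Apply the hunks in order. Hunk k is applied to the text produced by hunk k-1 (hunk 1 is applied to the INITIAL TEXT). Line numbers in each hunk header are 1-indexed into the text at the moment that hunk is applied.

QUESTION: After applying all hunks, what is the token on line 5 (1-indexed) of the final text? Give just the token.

Hunk 1: at line 3 remove [hxty] add [rhthw] -> 7 lines: essv cblt grm ribvv rhthw joas oir
Hunk 2: at line 2 remove [grm] add [pnd,swbym] -> 8 lines: essv cblt pnd swbym ribvv rhthw joas oir
Hunk 3: at line 2 remove [pnd,swbym,ribvv] add [ccet,mcic,htjx] -> 8 lines: essv cblt ccet mcic htjx rhthw joas oir
Hunk 4: at line 3 remove [mcic,htjx,rhthw] add [emyt,dka] -> 7 lines: essv cblt ccet emyt dka joas oir
Final line 5: dka

Answer: dka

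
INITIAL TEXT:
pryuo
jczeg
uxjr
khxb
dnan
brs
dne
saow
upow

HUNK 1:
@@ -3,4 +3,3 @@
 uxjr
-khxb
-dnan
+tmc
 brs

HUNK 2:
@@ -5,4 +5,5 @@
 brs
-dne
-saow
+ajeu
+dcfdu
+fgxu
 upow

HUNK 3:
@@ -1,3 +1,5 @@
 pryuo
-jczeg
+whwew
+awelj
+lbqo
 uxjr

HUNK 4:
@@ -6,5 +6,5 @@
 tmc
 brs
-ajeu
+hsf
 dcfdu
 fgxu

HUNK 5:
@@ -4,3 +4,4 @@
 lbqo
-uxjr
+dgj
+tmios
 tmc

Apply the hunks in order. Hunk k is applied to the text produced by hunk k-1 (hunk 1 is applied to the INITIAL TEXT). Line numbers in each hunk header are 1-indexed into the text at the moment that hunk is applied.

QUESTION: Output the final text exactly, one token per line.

Answer: pryuo
whwew
awelj
lbqo
dgj
tmios
tmc
brs
hsf
dcfdu
fgxu
upow

Derivation:
Hunk 1: at line 3 remove [khxb,dnan] add [tmc] -> 8 lines: pryuo jczeg uxjr tmc brs dne saow upow
Hunk 2: at line 5 remove [dne,saow] add [ajeu,dcfdu,fgxu] -> 9 lines: pryuo jczeg uxjr tmc brs ajeu dcfdu fgxu upow
Hunk 3: at line 1 remove [jczeg] add [whwew,awelj,lbqo] -> 11 lines: pryuo whwew awelj lbqo uxjr tmc brs ajeu dcfdu fgxu upow
Hunk 4: at line 6 remove [ajeu] add [hsf] -> 11 lines: pryuo whwew awelj lbqo uxjr tmc brs hsf dcfdu fgxu upow
Hunk 5: at line 4 remove [uxjr] add [dgj,tmios] -> 12 lines: pryuo whwew awelj lbqo dgj tmios tmc brs hsf dcfdu fgxu upow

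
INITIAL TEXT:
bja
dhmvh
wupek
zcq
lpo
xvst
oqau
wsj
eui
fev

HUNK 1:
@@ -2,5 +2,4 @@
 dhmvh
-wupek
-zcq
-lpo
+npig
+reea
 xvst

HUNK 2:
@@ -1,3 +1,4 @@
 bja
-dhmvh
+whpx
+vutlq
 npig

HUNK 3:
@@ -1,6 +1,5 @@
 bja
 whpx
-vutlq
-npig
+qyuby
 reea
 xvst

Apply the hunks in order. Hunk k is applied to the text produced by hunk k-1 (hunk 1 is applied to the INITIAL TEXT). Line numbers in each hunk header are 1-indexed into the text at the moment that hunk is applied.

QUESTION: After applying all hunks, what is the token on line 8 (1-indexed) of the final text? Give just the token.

Answer: eui

Derivation:
Hunk 1: at line 2 remove [wupek,zcq,lpo] add [npig,reea] -> 9 lines: bja dhmvh npig reea xvst oqau wsj eui fev
Hunk 2: at line 1 remove [dhmvh] add [whpx,vutlq] -> 10 lines: bja whpx vutlq npig reea xvst oqau wsj eui fev
Hunk 3: at line 1 remove [vutlq,npig] add [qyuby] -> 9 lines: bja whpx qyuby reea xvst oqau wsj eui fev
Final line 8: eui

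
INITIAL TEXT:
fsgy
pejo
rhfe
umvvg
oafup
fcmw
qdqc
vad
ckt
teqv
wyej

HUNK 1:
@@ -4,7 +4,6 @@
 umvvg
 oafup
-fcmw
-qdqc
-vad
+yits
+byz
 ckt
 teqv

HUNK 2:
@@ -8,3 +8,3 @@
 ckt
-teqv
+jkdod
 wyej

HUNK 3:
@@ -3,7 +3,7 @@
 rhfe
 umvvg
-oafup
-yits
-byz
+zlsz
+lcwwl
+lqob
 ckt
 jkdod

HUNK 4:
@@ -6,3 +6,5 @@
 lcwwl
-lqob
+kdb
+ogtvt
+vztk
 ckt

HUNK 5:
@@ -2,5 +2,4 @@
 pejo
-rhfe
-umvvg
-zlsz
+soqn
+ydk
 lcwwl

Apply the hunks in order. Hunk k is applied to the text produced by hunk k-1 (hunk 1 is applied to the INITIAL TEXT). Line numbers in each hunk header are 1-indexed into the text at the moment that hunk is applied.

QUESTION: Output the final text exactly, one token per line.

Answer: fsgy
pejo
soqn
ydk
lcwwl
kdb
ogtvt
vztk
ckt
jkdod
wyej

Derivation:
Hunk 1: at line 4 remove [fcmw,qdqc,vad] add [yits,byz] -> 10 lines: fsgy pejo rhfe umvvg oafup yits byz ckt teqv wyej
Hunk 2: at line 8 remove [teqv] add [jkdod] -> 10 lines: fsgy pejo rhfe umvvg oafup yits byz ckt jkdod wyej
Hunk 3: at line 3 remove [oafup,yits,byz] add [zlsz,lcwwl,lqob] -> 10 lines: fsgy pejo rhfe umvvg zlsz lcwwl lqob ckt jkdod wyej
Hunk 4: at line 6 remove [lqob] add [kdb,ogtvt,vztk] -> 12 lines: fsgy pejo rhfe umvvg zlsz lcwwl kdb ogtvt vztk ckt jkdod wyej
Hunk 5: at line 2 remove [rhfe,umvvg,zlsz] add [soqn,ydk] -> 11 lines: fsgy pejo soqn ydk lcwwl kdb ogtvt vztk ckt jkdod wyej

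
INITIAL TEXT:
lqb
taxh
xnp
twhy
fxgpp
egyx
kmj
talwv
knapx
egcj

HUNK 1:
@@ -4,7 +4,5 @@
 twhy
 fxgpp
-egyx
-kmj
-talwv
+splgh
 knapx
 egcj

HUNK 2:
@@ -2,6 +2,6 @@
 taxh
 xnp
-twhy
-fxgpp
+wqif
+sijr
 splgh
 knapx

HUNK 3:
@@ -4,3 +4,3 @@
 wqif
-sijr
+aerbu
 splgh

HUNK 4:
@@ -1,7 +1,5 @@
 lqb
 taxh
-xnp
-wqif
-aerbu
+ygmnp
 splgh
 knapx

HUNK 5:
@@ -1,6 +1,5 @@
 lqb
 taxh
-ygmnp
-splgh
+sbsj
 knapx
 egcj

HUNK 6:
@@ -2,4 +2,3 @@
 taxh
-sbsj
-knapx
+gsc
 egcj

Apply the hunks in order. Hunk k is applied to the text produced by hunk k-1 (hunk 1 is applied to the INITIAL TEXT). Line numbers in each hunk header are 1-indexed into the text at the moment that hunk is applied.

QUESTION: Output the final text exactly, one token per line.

Hunk 1: at line 4 remove [egyx,kmj,talwv] add [splgh] -> 8 lines: lqb taxh xnp twhy fxgpp splgh knapx egcj
Hunk 2: at line 2 remove [twhy,fxgpp] add [wqif,sijr] -> 8 lines: lqb taxh xnp wqif sijr splgh knapx egcj
Hunk 3: at line 4 remove [sijr] add [aerbu] -> 8 lines: lqb taxh xnp wqif aerbu splgh knapx egcj
Hunk 4: at line 1 remove [xnp,wqif,aerbu] add [ygmnp] -> 6 lines: lqb taxh ygmnp splgh knapx egcj
Hunk 5: at line 1 remove [ygmnp,splgh] add [sbsj] -> 5 lines: lqb taxh sbsj knapx egcj
Hunk 6: at line 2 remove [sbsj,knapx] add [gsc] -> 4 lines: lqb taxh gsc egcj

Answer: lqb
taxh
gsc
egcj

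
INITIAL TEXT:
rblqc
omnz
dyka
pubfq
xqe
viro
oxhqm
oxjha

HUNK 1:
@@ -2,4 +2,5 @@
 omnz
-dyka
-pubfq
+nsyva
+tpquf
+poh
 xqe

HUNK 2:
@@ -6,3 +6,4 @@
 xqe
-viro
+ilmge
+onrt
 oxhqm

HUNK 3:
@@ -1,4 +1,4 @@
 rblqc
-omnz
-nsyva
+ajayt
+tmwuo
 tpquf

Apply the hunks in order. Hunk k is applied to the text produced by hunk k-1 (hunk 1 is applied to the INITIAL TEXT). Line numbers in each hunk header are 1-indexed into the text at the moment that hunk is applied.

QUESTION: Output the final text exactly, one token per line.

Answer: rblqc
ajayt
tmwuo
tpquf
poh
xqe
ilmge
onrt
oxhqm
oxjha

Derivation:
Hunk 1: at line 2 remove [dyka,pubfq] add [nsyva,tpquf,poh] -> 9 lines: rblqc omnz nsyva tpquf poh xqe viro oxhqm oxjha
Hunk 2: at line 6 remove [viro] add [ilmge,onrt] -> 10 lines: rblqc omnz nsyva tpquf poh xqe ilmge onrt oxhqm oxjha
Hunk 3: at line 1 remove [omnz,nsyva] add [ajayt,tmwuo] -> 10 lines: rblqc ajayt tmwuo tpquf poh xqe ilmge onrt oxhqm oxjha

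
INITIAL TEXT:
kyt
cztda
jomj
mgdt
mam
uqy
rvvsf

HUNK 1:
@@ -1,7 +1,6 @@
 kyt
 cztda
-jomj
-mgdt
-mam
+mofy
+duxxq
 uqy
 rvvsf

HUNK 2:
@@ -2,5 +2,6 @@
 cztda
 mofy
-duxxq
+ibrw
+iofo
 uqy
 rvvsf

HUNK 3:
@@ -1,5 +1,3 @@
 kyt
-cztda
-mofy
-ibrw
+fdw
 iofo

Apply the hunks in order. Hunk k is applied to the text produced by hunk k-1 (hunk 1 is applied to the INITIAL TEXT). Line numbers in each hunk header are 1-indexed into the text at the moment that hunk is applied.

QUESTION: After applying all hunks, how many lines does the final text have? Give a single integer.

Answer: 5

Derivation:
Hunk 1: at line 1 remove [jomj,mgdt,mam] add [mofy,duxxq] -> 6 lines: kyt cztda mofy duxxq uqy rvvsf
Hunk 2: at line 2 remove [duxxq] add [ibrw,iofo] -> 7 lines: kyt cztda mofy ibrw iofo uqy rvvsf
Hunk 3: at line 1 remove [cztda,mofy,ibrw] add [fdw] -> 5 lines: kyt fdw iofo uqy rvvsf
Final line count: 5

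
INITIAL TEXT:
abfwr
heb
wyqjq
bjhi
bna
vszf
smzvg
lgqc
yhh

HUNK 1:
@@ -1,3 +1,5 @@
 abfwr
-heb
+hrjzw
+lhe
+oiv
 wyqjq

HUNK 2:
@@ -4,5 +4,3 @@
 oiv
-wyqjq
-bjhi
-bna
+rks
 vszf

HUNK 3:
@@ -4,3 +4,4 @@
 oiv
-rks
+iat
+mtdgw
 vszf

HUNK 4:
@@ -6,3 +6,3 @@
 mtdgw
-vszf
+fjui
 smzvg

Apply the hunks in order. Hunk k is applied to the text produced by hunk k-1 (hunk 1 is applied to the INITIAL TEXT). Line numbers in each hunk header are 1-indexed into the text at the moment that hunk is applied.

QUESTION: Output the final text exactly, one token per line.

Hunk 1: at line 1 remove [heb] add [hrjzw,lhe,oiv] -> 11 lines: abfwr hrjzw lhe oiv wyqjq bjhi bna vszf smzvg lgqc yhh
Hunk 2: at line 4 remove [wyqjq,bjhi,bna] add [rks] -> 9 lines: abfwr hrjzw lhe oiv rks vszf smzvg lgqc yhh
Hunk 3: at line 4 remove [rks] add [iat,mtdgw] -> 10 lines: abfwr hrjzw lhe oiv iat mtdgw vszf smzvg lgqc yhh
Hunk 4: at line 6 remove [vszf] add [fjui] -> 10 lines: abfwr hrjzw lhe oiv iat mtdgw fjui smzvg lgqc yhh

Answer: abfwr
hrjzw
lhe
oiv
iat
mtdgw
fjui
smzvg
lgqc
yhh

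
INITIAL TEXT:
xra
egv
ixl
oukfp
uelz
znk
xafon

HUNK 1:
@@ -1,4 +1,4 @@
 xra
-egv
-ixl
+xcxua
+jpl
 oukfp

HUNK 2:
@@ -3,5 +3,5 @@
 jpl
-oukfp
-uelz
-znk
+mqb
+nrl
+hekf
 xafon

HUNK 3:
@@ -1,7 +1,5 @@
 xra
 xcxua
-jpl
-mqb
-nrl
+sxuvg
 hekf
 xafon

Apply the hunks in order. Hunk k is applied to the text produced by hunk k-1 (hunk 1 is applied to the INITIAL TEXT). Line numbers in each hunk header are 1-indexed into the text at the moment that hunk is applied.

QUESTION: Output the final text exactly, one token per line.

Answer: xra
xcxua
sxuvg
hekf
xafon

Derivation:
Hunk 1: at line 1 remove [egv,ixl] add [xcxua,jpl] -> 7 lines: xra xcxua jpl oukfp uelz znk xafon
Hunk 2: at line 3 remove [oukfp,uelz,znk] add [mqb,nrl,hekf] -> 7 lines: xra xcxua jpl mqb nrl hekf xafon
Hunk 3: at line 1 remove [jpl,mqb,nrl] add [sxuvg] -> 5 lines: xra xcxua sxuvg hekf xafon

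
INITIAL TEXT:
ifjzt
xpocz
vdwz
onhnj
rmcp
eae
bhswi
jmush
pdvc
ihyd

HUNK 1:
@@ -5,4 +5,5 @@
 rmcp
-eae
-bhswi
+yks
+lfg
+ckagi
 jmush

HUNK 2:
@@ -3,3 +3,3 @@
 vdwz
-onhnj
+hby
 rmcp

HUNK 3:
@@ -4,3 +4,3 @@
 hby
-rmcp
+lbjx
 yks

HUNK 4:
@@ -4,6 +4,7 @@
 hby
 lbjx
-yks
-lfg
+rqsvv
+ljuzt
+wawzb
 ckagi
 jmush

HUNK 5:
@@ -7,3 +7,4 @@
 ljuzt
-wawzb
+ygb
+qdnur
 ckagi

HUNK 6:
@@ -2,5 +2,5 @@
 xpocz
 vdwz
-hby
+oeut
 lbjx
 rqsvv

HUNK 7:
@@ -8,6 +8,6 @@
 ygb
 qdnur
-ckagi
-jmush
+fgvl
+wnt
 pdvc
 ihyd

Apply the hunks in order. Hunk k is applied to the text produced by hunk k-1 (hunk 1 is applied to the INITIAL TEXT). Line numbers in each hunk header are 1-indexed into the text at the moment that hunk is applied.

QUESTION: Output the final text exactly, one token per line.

Answer: ifjzt
xpocz
vdwz
oeut
lbjx
rqsvv
ljuzt
ygb
qdnur
fgvl
wnt
pdvc
ihyd

Derivation:
Hunk 1: at line 5 remove [eae,bhswi] add [yks,lfg,ckagi] -> 11 lines: ifjzt xpocz vdwz onhnj rmcp yks lfg ckagi jmush pdvc ihyd
Hunk 2: at line 3 remove [onhnj] add [hby] -> 11 lines: ifjzt xpocz vdwz hby rmcp yks lfg ckagi jmush pdvc ihyd
Hunk 3: at line 4 remove [rmcp] add [lbjx] -> 11 lines: ifjzt xpocz vdwz hby lbjx yks lfg ckagi jmush pdvc ihyd
Hunk 4: at line 4 remove [yks,lfg] add [rqsvv,ljuzt,wawzb] -> 12 lines: ifjzt xpocz vdwz hby lbjx rqsvv ljuzt wawzb ckagi jmush pdvc ihyd
Hunk 5: at line 7 remove [wawzb] add [ygb,qdnur] -> 13 lines: ifjzt xpocz vdwz hby lbjx rqsvv ljuzt ygb qdnur ckagi jmush pdvc ihyd
Hunk 6: at line 2 remove [hby] add [oeut] -> 13 lines: ifjzt xpocz vdwz oeut lbjx rqsvv ljuzt ygb qdnur ckagi jmush pdvc ihyd
Hunk 7: at line 8 remove [ckagi,jmush] add [fgvl,wnt] -> 13 lines: ifjzt xpocz vdwz oeut lbjx rqsvv ljuzt ygb qdnur fgvl wnt pdvc ihyd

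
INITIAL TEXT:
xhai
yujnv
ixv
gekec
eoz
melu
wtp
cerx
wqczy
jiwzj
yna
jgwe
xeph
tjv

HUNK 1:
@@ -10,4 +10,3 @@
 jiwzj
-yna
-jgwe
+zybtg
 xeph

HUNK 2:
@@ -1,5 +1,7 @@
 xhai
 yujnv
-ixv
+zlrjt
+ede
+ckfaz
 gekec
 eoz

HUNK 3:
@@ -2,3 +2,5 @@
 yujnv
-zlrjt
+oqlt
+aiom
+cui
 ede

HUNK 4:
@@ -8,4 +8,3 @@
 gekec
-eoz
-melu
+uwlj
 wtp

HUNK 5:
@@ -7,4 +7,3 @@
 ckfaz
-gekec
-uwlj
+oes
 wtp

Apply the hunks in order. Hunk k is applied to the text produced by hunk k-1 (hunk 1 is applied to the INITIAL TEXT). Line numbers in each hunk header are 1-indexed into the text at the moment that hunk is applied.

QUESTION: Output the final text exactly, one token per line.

Answer: xhai
yujnv
oqlt
aiom
cui
ede
ckfaz
oes
wtp
cerx
wqczy
jiwzj
zybtg
xeph
tjv

Derivation:
Hunk 1: at line 10 remove [yna,jgwe] add [zybtg] -> 13 lines: xhai yujnv ixv gekec eoz melu wtp cerx wqczy jiwzj zybtg xeph tjv
Hunk 2: at line 1 remove [ixv] add [zlrjt,ede,ckfaz] -> 15 lines: xhai yujnv zlrjt ede ckfaz gekec eoz melu wtp cerx wqczy jiwzj zybtg xeph tjv
Hunk 3: at line 2 remove [zlrjt] add [oqlt,aiom,cui] -> 17 lines: xhai yujnv oqlt aiom cui ede ckfaz gekec eoz melu wtp cerx wqczy jiwzj zybtg xeph tjv
Hunk 4: at line 8 remove [eoz,melu] add [uwlj] -> 16 lines: xhai yujnv oqlt aiom cui ede ckfaz gekec uwlj wtp cerx wqczy jiwzj zybtg xeph tjv
Hunk 5: at line 7 remove [gekec,uwlj] add [oes] -> 15 lines: xhai yujnv oqlt aiom cui ede ckfaz oes wtp cerx wqczy jiwzj zybtg xeph tjv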